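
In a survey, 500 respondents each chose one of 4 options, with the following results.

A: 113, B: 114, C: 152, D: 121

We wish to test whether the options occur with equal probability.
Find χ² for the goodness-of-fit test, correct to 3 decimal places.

8.080

Under H₀ each category has probability 1/4, so each expected count is 500/4 = 125.
A: (113 − 125)²/125 = 144/125 = 1.1520
B: (114 − 125)²/125 = 121/125 = 0.9680
C: (152 − 125)²/125 = 729/125 = 5.8320
D: (121 − 125)²/125 = 16/125 = 0.1280
Sum = 8.080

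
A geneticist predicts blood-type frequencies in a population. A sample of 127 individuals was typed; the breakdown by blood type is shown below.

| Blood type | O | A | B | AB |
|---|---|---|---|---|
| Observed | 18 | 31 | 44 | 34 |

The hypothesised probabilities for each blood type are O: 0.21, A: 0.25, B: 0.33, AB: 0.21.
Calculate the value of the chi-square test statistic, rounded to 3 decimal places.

4.955

Expected counts E_i = n·p_i: 127×0.21 = 26.67, 127×0.25 = 31.75, 127×0.33 = 41.91, 127×0.21 = 26.67.
χ² = (18−26.67)²/26.67 + (31−31.75)²/31.75 + (44−41.91)²/41.91 + (34−26.67)²/26.67
   = 2.8185 + 0.0177 + 0.1042 + 2.0146
Sum = 4.955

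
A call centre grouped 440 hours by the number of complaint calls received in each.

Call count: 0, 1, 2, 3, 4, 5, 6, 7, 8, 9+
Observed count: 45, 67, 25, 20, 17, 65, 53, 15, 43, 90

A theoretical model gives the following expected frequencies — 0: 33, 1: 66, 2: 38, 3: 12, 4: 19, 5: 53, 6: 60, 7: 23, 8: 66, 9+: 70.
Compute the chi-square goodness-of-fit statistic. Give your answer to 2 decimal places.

34.42

0: (45 − 33)²/33 = 144/33 = 4.364
1: (67 − 66)²/66 = 1/66 = 0.015
2: (25 − 38)²/38 = 169/38 = 4.447
3: (20 − 12)²/12 = 64/12 = 5.333
4: (17 − 19)²/19 = 4/19 = 0.211
5: (65 − 53)²/53 = 144/53 = 2.717
6: (53 − 60)²/60 = 49/60 = 0.817
7: (15 − 23)²/23 = 64/23 = 2.783
8: (43 − 66)²/66 = 529/66 = 8.015
9+: (90 − 70)²/70 = 400/70 = 5.714
Sum = 34.42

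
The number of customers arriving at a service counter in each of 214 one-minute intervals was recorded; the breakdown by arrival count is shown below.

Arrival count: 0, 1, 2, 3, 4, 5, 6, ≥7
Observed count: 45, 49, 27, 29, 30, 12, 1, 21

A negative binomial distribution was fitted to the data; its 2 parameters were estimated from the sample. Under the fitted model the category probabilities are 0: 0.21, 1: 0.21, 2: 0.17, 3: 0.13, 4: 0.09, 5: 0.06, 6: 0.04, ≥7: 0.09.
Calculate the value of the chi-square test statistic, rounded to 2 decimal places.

15.71

Expected counts E_i = n·p_i: 214×0.21 = 44.94, 214×0.21 = 44.94, 214×0.17 = 36.38, 214×0.13 = 27.82, 214×0.09 = 19.26, 214×0.06 = 12.84, 214×0.04 = 8.56, 214×0.09 = 19.26.
0: (45 − 44.94)²/44.94 = 0.0036/44.94 = 0.000
1: (49 − 44.94)²/44.94 = 16.4836/44.94 = 0.367
2: (27 − 36.38)²/36.38 = 87.9844/36.38 = 2.418
3: (29 − 27.82)²/27.82 = 1.3924/27.82 = 0.050
4: (30 − 19.26)²/19.26 = 115.3476/19.26 = 5.989
5: (12 − 12.84)²/12.84 = 0.7056/12.84 = 0.055
6: (1 − 8.56)²/8.56 = 57.1536/8.56 = 6.677
≥7: (21 − 19.26)²/19.26 = 3.0276/19.26 = 0.157
Sum = 15.71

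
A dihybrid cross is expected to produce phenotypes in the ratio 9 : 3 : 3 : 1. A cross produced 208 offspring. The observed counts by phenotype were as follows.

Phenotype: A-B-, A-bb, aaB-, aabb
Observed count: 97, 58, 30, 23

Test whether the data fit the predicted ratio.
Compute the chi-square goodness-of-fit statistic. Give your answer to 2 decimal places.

Ratio total = 16. Expected counts: 208×9/16 = 117, 208×3/16 = 39, 208×3/16 = 39, 208×1/16 = 13.
A-B-: (97 − 117)²/117 = 400/117 = 3.419
A-bb: (58 − 39)²/39 = 361/39 = 9.256
aaB-: (30 − 39)²/39 = 81/39 = 2.077
aabb: (23 − 13)²/13 = 100/13 = 7.692
Sum = 22.44

22.44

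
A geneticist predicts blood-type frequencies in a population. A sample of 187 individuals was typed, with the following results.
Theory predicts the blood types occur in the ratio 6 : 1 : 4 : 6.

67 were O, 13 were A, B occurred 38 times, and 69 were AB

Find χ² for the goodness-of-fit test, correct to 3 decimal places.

1.333

Ratio total = 17. Expected counts: 187×6/17 = 66, 187×1/17 = 11, 187×4/17 = 44, 187×6/17 = 66.
O: (67 − 66)²/66 = 1/66 = 0.0152
A: (13 − 11)²/11 = 4/11 = 0.3636
B: (38 − 44)²/44 = 36/44 = 0.8182
AB: (69 − 66)²/66 = 9/66 = 0.1364
Sum = 1.333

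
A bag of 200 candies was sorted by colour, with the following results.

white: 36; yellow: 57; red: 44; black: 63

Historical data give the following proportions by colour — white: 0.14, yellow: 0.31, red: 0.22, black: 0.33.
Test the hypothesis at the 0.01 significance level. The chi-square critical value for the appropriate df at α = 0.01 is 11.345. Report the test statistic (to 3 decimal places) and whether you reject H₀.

Expected counts E_i = n·p_i: 200×0.14 = 28, 200×0.31 = 62, 200×0.22 = 44, 200×0.33 = 66.
χ² = (36−28)²/28 + (57−62)²/62 + (44−44)²/44 + (63−66)²/66
   = 2.2857 + 0.4032 + 0.0000 + 0.1364
Sum = 2.825
df = 3. Since 2.825 < 11.345, we do not reject H₀.

2.825; do not reject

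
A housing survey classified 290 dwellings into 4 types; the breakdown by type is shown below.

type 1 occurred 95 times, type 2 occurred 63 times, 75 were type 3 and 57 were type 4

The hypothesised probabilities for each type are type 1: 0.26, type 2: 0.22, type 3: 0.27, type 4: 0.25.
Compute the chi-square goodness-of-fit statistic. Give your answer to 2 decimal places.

Expected counts E_i = n·p_i: 290×0.26 = 75.4, 290×0.22 = 63.8, 290×0.27 = 78.3, 290×0.25 = 72.5.
type 1: (95 − 75.4)²/75.4 = 384.16/75.4 = 5.095
type 2: (63 − 63.8)²/63.8 = 0.64/63.8 = 0.010
type 3: (75 − 78.3)²/78.3 = 10.89/78.3 = 0.139
type 4: (57 − 72.5)²/72.5 = 240.25/72.5 = 3.314
Sum = 8.56

8.56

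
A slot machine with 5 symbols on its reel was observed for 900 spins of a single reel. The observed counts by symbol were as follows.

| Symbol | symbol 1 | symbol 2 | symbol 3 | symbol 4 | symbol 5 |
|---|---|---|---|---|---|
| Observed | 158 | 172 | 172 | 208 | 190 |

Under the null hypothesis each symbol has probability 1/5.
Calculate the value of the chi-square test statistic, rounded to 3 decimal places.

Expected count for each of the 5 categories: 900/5 = 180.
χ² = (158−180)²/180 + (172−180)²/180 + (172−180)²/180 + (208−180)²/180 + (190−180)²/180
   = 2.6889 + 0.3556 + 0.3556 + 4.3556 + 0.5556
Sum = 8.311

8.311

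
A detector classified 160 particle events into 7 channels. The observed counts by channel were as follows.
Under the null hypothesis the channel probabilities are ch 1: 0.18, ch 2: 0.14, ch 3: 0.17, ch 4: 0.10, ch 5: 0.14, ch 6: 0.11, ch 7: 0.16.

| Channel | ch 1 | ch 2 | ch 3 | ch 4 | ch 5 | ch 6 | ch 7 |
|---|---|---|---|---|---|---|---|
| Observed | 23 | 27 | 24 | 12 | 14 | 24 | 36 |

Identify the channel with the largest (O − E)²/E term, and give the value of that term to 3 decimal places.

Expected counts E_i = n·p_i: 160×0.18 = 28.8, 160×0.14 = 22.4, 160×0.17 = 27.2, 160×0.10 = 16, 160×0.14 = 22.4, 160×0.11 = 17.6, 160×0.16 = 25.6.
ch 1: (23 − 28.8)²/28.8 = 33.64/28.8 = 1.1681
ch 2: (27 − 22.4)²/22.4 = 21.16/22.4 = 0.9446
ch 3: (24 − 27.2)²/27.2 = 10.24/27.2 = 0.3765
ch 4: (12 − 16)²/16 = 16/16 = 1.0000
ch 5: (14 − 22.4)²/22.4 = 70.56/22.4 = 3.1500
ch 6: (24 − 17.6)²/17.6 = 40.96/17.6 = 2.3273
ch 7: (36 − 25.6)²/25.6 = 108.16/25.6 = 4.2250
The largest term is for ch 7: 4.225.

ch 7, 4.225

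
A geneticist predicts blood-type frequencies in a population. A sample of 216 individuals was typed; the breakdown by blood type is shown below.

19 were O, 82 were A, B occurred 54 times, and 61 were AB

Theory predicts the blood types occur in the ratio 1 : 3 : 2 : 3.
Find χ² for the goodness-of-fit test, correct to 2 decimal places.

4.86

Ratio total = 9. Expected counts: 216×1/9 = 24, 216×3/9 = 72, 216×2/9 = 48, 216×3/9 = 72.
cat         O        E   (O−E)²/E
O          19       24      1.042
A          82       72      1.389
B          54       48      0.750
AB         61       72      1.681
Sum = 4.86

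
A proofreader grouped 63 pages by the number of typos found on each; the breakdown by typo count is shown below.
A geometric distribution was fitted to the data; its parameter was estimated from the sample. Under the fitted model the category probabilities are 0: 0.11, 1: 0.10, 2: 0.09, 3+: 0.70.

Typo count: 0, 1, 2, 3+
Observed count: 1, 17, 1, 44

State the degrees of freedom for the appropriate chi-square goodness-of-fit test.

2

There are k = 4 categories and 1 parameter estimated from the data, so df = 4 − 1 − 1 = 2.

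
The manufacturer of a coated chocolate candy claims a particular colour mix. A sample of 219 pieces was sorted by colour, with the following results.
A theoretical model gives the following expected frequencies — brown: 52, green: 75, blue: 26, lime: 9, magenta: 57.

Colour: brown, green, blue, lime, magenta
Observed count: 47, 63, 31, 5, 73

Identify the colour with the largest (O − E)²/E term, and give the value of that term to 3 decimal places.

magenta, 4.491

cat          O        E   (O−E)²/E
brown       47       52     0.4808
green       63       75     1.9200
blue        31       26     0.9615
lime         5        9     1.7778
magenta     73       57     4.4912
The largest term is for magenta: 4.491.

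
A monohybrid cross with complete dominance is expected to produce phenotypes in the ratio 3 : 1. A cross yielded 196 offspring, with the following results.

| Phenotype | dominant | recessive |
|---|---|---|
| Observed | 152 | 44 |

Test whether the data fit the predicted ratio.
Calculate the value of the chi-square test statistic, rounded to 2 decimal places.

0.68

Ratio total = 4. Expected counts: 196×3/4 = 147, 196×1/4 = 49.
cat            O        E   (O−E)²/E
dominant     152      147      0.170
recessive     44       49      0.510
Sum = 0.68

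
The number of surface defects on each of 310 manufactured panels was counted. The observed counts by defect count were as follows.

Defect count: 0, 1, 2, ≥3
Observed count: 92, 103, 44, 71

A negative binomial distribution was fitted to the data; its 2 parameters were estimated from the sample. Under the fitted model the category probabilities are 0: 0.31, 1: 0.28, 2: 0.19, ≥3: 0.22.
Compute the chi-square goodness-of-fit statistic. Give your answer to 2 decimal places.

Expected counts E_i = n·p_i: 310×0.31 = 96.1, 310×0.28 = 86.8, 310×0.19 = 58.9, 310×0.22 = 68.2.
χ² = (92−96.1)²/96.1 + (103−86.8)²/86.8 + (44−58.9)²/58.9 + (71−68.2)²/68.2
   = 0.175 + 3.024 + 3.769 + 0.115
Sum = 7.08

7.08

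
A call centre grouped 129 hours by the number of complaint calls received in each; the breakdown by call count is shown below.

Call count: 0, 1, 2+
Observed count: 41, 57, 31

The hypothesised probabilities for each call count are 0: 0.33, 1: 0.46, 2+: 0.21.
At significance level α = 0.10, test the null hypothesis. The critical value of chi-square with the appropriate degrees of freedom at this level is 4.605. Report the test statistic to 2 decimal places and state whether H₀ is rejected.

0.71; do not reject

Expected counts E_i = n·p_i: 129×0.33 = 42.57, 129×0.46 = 59.34, 129×0.21 = 27.09.
cat         O        E   (O−E)²/E
0          41    42.57      0.058
1          57    59.34      0.092
2+         31    27.09      0.564
Sum = 0.71
df = 2. Since 0.71 < 4.605, we do not reject H₀.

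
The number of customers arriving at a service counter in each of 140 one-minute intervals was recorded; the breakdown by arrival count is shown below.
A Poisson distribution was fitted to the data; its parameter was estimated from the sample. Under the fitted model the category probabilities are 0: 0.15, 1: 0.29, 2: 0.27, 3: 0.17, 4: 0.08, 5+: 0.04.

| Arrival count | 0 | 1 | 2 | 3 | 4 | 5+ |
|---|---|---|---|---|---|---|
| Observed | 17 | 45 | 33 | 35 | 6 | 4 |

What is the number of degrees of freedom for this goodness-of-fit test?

There are k = 6 categories and 1 parameter estimated from the data, so df = 6 − 1 − 1 = 4.

4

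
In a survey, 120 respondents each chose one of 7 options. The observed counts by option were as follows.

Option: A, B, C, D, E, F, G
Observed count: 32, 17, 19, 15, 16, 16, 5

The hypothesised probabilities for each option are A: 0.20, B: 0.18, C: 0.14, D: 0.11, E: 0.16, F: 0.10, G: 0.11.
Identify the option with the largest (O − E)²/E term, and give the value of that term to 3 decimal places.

G, 5.094

Expected counts E_i = n·p_i: 120×0.20 = 24, 120×0.18 = 21.6, 120×0.14 = 16.8, 120×0.11 = 13.2, 120×0.16 = 19.2, 120×0.10 = 12, 120×0.11 = 13.2.
A: (32 − 24)²/24 = 64/24 = 2.6667
B: (17 − 21.6)²/21.6 = 21.16/21.6 = 0.9796
C: (19 − 16.8)²/16.8 = 4.84/16.8 = 0.2881
D: (15 − 13.2)²/13.2 = 3.24/13.2 = 0.2455
E: (16 − 19.2)²/19.2 = 10.24/19.2 = 0.5333
F: (16 − 12)²/12 = 16/12 = 1.3333
G: (5 − 13.2)²/13.2 = 67.24/13.2 = 5.0939
The largest term is for G: 5.094.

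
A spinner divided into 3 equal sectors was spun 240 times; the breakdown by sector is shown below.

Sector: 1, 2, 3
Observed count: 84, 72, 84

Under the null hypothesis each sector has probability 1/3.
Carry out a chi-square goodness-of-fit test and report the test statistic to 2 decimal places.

1.20

Under H₀ each category has probability 1/3, so each expected count is 240/3 = 80.
χ² = (84−80)²/80 + (72−80)²/80 + (84−80)²/80
   = 0.200 + 0.800 + 0.200
Sum = 1.20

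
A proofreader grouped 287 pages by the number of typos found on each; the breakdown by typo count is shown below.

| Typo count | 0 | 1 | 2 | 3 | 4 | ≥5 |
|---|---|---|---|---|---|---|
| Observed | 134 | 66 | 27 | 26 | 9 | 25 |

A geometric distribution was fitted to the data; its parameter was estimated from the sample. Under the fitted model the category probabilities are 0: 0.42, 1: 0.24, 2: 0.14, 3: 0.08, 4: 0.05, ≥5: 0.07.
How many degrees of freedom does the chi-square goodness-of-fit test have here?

4

There are k = 6 categories and 1 parameter estimated from the data, so df = 6 − 1 − 1 = 4.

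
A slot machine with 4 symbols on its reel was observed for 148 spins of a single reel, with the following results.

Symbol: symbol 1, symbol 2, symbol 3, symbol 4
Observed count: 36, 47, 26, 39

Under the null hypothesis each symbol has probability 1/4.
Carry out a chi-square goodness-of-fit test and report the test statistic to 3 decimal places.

6.108

Under H₀ each category has probability 1/4, so each expected count is 148/4 = 37.
cat           O        E   (O−E)²/E
symbol 1     36       37     0.0270
symbol 2     47       37     2.7027
symbol 3     26       37     3.2703
symbol 4     39       37     0.1081
Sum = 6.108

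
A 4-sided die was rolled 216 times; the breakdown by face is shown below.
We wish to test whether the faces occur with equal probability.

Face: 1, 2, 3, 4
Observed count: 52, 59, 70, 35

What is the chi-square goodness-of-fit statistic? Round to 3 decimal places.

Under H₀ each category has probability 1/4, so each expected count is 216/4 = 54.
cat         O        E   (O−E)²/E
1          52       54     0.0741
2          59       54     0.4630
3          70       54     4.7407
4          35       54     6.6852
Sum = 11.963

11.963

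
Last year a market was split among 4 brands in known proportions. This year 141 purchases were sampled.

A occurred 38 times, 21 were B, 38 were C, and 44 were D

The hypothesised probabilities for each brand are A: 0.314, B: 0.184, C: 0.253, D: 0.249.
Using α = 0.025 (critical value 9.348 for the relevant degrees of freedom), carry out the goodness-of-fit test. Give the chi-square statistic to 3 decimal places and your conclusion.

Expected counts E_i = n·p_i: 141×0.314 = 44.274, 141×0.184 = 25.944, 141×0.253 = 35.673, 141×0.249 = 35.109.
A: (38 − 44.274)²/44.274 = 39.363076/44.274 = 0.8891
B: (21 − 25.944)²/25.944 = 24.443136/25.944 = 0.9421
C: (38 − 35.673)²/35.673 = 5.414929/35.673 = 0.1518
D: (44 − 35.109)²/35.109 = 79.049881/35.109 = 2.2516
Sum = 4.235
df = 3. Since 4.235 < 9.348, we do not reject H₀.

4.235; do not reject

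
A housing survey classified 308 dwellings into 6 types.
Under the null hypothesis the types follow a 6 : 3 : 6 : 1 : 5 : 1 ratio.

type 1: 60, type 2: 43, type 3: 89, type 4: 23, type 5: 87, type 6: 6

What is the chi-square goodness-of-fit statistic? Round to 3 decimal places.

Ratio total = 22. Expected counts: 308×6/22 = 84, 308×3/22 = 42, 308×6/22 = 84, 308×1/22 = 14, 308×5/22 = 70, 308×1/22 = 14.
χ² = (60−84)²/84 + (43−42)²/42 + (89−84)²/84 + (23−14)²/14 + (87−70)²/70 + (6−14)²/14
   = 6.8571 + 0.0238 + 0.2976 + 5.7857 + 4.1286 + 4.5714
Sum = 21.664

21.664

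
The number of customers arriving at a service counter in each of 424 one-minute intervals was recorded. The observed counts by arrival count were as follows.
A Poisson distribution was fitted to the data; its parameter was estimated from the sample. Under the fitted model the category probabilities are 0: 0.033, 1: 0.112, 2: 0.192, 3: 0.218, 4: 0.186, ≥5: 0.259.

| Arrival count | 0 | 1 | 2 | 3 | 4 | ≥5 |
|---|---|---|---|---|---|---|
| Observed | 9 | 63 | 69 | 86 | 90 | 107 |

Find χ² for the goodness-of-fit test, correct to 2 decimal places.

Expected counts E_i = n·p_i: 424×0.033 = 13.992, 424×0.112 = 47.488, 424×0.192 = 81.408, 424×0.218 = 92.432, 424×0.186 = 78.864, 424×0.259 = 109.816.
cat         O        E   (O−E)²/E
0           9   13.992      1.781
1          63   47.488      5.067
2          69   81.408      1.891
3          86   92.432      0.448
4          90   78.864      1.572
≥5        107  109.816      0.072
Sum = 10.83

10.83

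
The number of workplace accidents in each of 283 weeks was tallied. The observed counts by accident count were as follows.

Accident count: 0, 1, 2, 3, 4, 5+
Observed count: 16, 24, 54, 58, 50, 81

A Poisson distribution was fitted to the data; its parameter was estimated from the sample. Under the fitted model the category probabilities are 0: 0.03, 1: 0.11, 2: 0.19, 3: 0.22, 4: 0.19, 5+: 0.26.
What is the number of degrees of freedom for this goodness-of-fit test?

There are k = 6 categories and 1 parameter estimated from the data, so df = 6 − 1 − 1 = 4.

4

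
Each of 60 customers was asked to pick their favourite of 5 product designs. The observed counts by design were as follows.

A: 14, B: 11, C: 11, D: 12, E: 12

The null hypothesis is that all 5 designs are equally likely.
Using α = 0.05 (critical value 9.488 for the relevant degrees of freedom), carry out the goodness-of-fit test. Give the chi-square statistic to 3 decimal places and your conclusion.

Expected count for each of the 5 categories: 60/5 = 12.
A: (14 − 12)²/12 = 4/12 = 0.3333
B: (11 − 12)²/12 = 1/12 = 0.0833
C: (11 − 12)²/12 = 1/12 = 0.0833
D: (12 − 12)²/12 = 0/12 = 0.0000
E: (12 − 12)²/12 = 0/12 = 0.0000
Sum = 0.500
df = 4. Since 0.500 < 9.488, we do not reject H₀.

0.500; do not reject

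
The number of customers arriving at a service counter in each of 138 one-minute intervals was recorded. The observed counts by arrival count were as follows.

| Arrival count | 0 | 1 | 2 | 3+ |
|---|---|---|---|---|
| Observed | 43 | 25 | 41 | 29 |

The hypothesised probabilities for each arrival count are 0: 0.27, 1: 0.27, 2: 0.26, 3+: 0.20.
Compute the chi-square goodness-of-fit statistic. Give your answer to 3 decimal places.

5.720

Expected counts E_i = n·p_i: 138×0.27 = 37.26, 138×0.27 = 37.26, 138×0.26 = 35.88, 138×0.20 = 27.6.
0: (43 − 37.26)²/37.26 = 32.9476/37.26 = 0.8843
1: (25 − 37.26)²/37.26 = 150.3076/37.26 = 4.0340
2: (41 − 35.88)²/35.88 = 26.2144/35.88 = 0.7306
3+: (29 − 27.6)²/27.6 = 1.96/27.6 = 0.0710
Sum = 5.720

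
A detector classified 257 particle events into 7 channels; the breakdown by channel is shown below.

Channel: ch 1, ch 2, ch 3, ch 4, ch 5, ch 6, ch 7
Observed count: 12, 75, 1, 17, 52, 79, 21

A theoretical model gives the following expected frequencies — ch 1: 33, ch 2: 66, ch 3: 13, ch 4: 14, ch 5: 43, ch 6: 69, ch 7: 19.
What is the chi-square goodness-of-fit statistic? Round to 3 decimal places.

29.854

ch 1: (12 − 33)²/33 = 441/33 = 13.3636
ch 2: (75 − 66)²/66 = 81/66 = 1.2273
ch 3: (1 − 13)²/13 = 144/13 = 11.0769
ch 4: (17 − 14)²/14 = 9/14 = 0.6429
ch 5: (52 − 43)²/43 = 81/43 = 1.8837
ch 6: (79 − 69)²/69 = 100/69 = 1.4493
ch 7: (21 − 19)²/19 = 4/19 = 0.2105
Sum = 29.854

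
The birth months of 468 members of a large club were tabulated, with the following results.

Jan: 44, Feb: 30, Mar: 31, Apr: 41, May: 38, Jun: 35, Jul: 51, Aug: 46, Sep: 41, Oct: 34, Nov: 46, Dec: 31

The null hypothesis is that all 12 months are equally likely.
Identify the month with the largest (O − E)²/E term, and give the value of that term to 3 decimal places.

Under H₀ each category has probability 1/12, so each expected count is 468/12 = 39.
χ² = (44−39)²/39 + (30−39)²/39 + (31−39)²/39 + (41−39)²/39 + (38−39)²/39 + (35−39)²/39 + (51−39)²/39 + (46−39)²/39 + (41−39)²/39 + (34−39)²/39 + (46−39)²/39 + (31−39)²/39
   = 0.6410 + 2.0769 + 1.6410 + 0.1026 + 0.0256 + 0.4103 + 3.6923 + 1.2564 + 0.1026 + 0.6410 + 1.2564 + 1.6410
The largest term is for Jul: 3.692.

Jul, 3.692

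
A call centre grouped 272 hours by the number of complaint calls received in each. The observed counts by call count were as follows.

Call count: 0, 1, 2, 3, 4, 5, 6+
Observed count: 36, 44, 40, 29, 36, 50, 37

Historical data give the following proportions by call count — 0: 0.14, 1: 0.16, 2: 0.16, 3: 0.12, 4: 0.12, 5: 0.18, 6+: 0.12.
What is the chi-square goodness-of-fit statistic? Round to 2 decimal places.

Expected counts E_i = n·p_i: 272×0.14 = 38.08, 272×0.16 = 43.52, 272×0.16 = 43.52, 272×0.12 = 32.64, 272×0.12 = 32.64, 272×0.18 = 48.96, 272×0.12 = 32.64.
cat         O        E   (O−E)²/E
0          36    38.08      0.114
1          44    43.52      0.005
2          40    43.52      0.285
3          29    32.64      0.406
4          36    32.64      0.346
5          50    48.96      0.022
6+         37    32.64      0.582
Sum = 1.76

1.76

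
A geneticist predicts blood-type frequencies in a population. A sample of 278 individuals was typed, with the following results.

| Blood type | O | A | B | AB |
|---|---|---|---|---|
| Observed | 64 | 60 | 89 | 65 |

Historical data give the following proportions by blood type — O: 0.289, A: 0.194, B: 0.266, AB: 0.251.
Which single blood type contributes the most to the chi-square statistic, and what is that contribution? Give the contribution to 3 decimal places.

O, 3.324

Expected counts E_i = n·p_i: 278×0.289 = 80.342, 278×0.194 = 53.932, 278×0.266 = 73.948, 278×0.251 = 69.778.
cat         O        E   (O−E)²/E
O          64   80.342     3.3241
A          60   53.932     0.6827
B          89   73.948     3.0638
AB         65   69.778     0.3272
The largest term is for O: 3.324.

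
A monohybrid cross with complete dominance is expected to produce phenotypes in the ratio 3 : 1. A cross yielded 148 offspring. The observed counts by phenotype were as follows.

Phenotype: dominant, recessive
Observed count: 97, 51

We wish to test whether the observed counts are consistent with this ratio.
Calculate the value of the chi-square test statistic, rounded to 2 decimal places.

7.06

Ratio total = 4. Expected counts: 148×3/4 = 111, 148×1/4 = 37.
χ² = (97−111)²/111 + (51−37)²/37
   = 1.766 + 5.297
Sum = 7.06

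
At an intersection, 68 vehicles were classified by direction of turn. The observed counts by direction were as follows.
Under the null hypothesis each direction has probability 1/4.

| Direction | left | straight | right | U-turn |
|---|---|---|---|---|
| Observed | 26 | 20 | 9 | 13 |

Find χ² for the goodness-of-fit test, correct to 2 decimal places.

10.00

Expected count for each of the 4 categories: 68/4 = 17.
left: (26 − 17)²/17 = 81/17 = 4.765
straight: (20 − 17)²/17 = 9/17 = 0.529
right: (9 − 17)²/17 = 64/17 = 3.765
U-turn: (13 − 17)²/17 = 16/17 = 0.941
Sum = 10.00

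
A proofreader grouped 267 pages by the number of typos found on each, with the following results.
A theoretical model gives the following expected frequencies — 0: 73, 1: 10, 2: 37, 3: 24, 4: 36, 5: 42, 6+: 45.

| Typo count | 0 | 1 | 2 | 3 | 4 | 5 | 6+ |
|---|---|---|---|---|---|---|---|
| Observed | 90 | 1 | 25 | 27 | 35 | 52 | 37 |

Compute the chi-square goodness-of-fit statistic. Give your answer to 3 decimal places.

20.157

χ² = (90−73)²/73 + (1−10)²/10 + (25−37)²/37 + (27−24)²/24 + (35−36)²/36 + (52−42)²/42 + (37−45)²/45
   = 3.9589 + 8.1000 + 3.8919 + 0.3750 + 0.0278 + 2.3810 + 1.4222
Sum = 20.157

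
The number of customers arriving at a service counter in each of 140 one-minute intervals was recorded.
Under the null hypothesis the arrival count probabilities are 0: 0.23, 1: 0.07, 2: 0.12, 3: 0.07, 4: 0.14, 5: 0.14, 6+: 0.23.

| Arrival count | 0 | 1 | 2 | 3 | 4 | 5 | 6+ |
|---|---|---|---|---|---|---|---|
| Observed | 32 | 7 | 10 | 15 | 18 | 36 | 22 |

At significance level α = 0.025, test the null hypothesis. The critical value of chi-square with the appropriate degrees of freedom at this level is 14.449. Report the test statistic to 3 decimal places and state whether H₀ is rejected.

Expected counts E_i = n·p_i: 140×0.23 = 32.2, 140×0.07 = 9.8, 140×0.12 = 16.8, 140×0.07 = 9.8, 140×0.14 = 19.6, 140×0.14 = 19.6, 140×0.23 = 32.2.
0: (32 − 32.2)²/32.2 = 0.04/32.2 = 0.0012
1: (7 − 9.8)²/9.8 = 7.84/9.8 = 0.8000
2: (10 − 16.8)²/16.8 = 46.24/16.8 = 2.7524
3: (15 − 9.8)²/9.8 = 27.04/9.8 = 2.7592
4: (18 − 19.6)²/19.6 = 2.56/19.6 = 0.1306
5: (36 − 19.6)²/19.6 = 268.96/19.6 = 13.7224
6+: (22 − 32.2)²/32.2 = 104.04/32.2 = 3.2311
Sum = 23.397
df = 6. Since 23.397 > 14.449, we reject H₀.

23.397; reject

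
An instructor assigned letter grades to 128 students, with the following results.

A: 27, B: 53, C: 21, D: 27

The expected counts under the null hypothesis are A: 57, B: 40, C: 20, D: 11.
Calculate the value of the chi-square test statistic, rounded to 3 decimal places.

A: (27 − 57)²/57 = 900/57 = 15.7895
B: (53 − 40)²/40 = 169/40 = 4.2250
C: (21 − 20)²/20 = 1/20 = 0.0500
D: (27 − 11)²/11 = 256/11 = 23.2727
Sum = 43.337

43.337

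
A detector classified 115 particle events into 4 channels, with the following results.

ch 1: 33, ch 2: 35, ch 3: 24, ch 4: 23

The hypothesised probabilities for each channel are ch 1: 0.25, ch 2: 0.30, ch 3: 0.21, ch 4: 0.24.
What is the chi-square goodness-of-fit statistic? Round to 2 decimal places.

1.40

Expected counts E_i = n·p_i: 115×0.25 = 28.75, 115×0.30 = 34.5, 115×0.21 = 24.15, 115×0.24 = 27.6.
cat         O        E   (O−E)²/E
ch 1       33    28.75      0.628
ch 2       35     34.5      0.007
ch 3       24    24.15      0.001
ch 4       23     27.6      0.767
Sum = 1.40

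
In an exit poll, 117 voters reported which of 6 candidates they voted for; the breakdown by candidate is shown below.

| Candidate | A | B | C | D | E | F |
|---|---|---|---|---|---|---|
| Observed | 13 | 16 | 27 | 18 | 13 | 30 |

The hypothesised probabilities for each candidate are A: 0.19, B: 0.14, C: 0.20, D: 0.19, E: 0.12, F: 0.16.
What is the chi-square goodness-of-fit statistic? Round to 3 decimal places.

Expected counts E_i = n·p_i: 117×0.19 = 22.23, 117×0.14 = 16.38, 117×0.20 = 23.4, 117×0.19 = 22.23, 117×0.12 = 14.04, 117×0.16 = 18.72.
A: (13 − 22.23)²/22.23 = 85.1929/22.23 = 3.8323
B: (16 − 16.38)²/16.38 = 0.1444/16.38 = 0.0088
C: (27 − 23.4)²/23.4 = 12.96/23.4 = 0.5538
D: (18 − 22.23)²/22.23 = 17.8929/22.23 = 0.8049
E: (13 − 14.04)²/14.04 = 1.0816/14.04 = 0.0770
F: (30 − 18.72)²/18.72 = 127.2384/18.72 = 6.7969
Sum = 12.074

12.074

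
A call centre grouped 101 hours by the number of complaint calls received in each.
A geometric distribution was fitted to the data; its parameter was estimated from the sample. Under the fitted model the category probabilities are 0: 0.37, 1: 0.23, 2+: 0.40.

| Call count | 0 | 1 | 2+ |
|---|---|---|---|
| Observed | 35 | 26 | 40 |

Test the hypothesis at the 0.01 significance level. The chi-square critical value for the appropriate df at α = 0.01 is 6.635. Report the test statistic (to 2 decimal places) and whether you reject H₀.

Expected counts E_i = n·p_i: 101×0.37 = 37.37, 101×0.23 = 23.23, 101×0.40 = 40.4.
0: (35 − 37.37)²/37.37 = 5.6169/37.37 = 0.150
1: (26 − 23.23)²/23.23 = 7.6729/23.23 = 0.330
2+: (40 − 40.4)²/40.4 = 0.16/40.4 = 0.004
Sum = 0.48
df = 1. Since 0.48 < 6.635, we do not reject H₀.

0.48; do not reject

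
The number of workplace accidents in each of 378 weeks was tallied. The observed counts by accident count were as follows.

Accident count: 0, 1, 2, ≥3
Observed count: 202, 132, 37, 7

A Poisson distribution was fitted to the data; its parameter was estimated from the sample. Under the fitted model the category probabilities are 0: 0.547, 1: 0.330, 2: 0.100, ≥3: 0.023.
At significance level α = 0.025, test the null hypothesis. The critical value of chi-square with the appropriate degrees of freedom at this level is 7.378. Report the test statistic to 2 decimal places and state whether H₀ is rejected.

Expected counts E_i = n·p_i: 378×0.547 = 206.766, 378×0.330 = 124.74, 378×0.100 = 37.8, 378×0.023 = 8.694.
χ² = (202−206.766)²/206.766 + (132−124.74)²/124.74 + (37−37.8)²/37.8 + (7−8.694)²/8.694
   = 0.110 + 0.423 + 0.017 + 0.330
Sum = 0.88
df = 2. Since 0.88 < 7.378, we do not reject H₀.

0.88; do not reject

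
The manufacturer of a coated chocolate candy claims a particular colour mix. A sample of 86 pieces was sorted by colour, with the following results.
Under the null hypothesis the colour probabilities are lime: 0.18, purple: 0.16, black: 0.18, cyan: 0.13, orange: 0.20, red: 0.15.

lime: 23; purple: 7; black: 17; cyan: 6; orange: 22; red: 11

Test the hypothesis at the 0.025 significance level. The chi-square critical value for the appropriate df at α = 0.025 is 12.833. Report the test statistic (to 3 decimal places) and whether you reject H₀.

11.143; do not reject

Expected counts E_i = n·p_i: 86×0.18 = 15.48, 86×0.16 = 13.76, 86×0.18 = 15.48, 86×0.13 = 11.18, 86×0.20 = 17.2, 86×0.15 = 12.9.
lime: (23 − 15.48)²/15.48 = 56.5504/15.48 = 3.6531
purple: (7 − 13.76)²/13.76 = 45.6976/13.76 = 3.3210
black: (17 − 15.48)²/15.48 = 2.3104/15.48 = 0.1493
cyan: (6 − 11.18)²/11.18 = 26.8324/11.18 = 2.4000
orange: (22 − 17.2)²/17.2 = 23.04/17.2 = 1.3395
red: (11 − 12.9)²/12.9 = 3.61/12.9 = 0.2798
Sum = 11.143
df = 5. Since 11.143 < 12.833, we do not reject H₀.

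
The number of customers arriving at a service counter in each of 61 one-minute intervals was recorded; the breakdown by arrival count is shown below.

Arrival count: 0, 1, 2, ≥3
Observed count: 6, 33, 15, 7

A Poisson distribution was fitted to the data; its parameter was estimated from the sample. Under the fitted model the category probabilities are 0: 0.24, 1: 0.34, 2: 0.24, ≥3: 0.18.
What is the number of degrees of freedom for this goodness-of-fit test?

There are k = 4 categories and 1 parameter estimated from the data, so df = 4 − 1 − 1 = 2.

2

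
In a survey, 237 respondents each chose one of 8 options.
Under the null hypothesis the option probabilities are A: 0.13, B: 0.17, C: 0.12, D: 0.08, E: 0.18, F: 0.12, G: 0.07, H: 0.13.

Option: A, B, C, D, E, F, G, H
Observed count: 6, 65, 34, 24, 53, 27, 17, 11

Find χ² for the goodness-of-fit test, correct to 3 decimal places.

52.886

Expected counts E_i = n·p_i: 237×0.13 = 30.81, 237×0.17 = 40.29, 237×0.12 = 28.44, 237×0.08 = 18.96, 237×0.18 = 42.66, 237×0.12 = 28.44, 237×0.07 = 16.59, 237×0.13 = 30.81.
χ² = (6−30.81)²/30.81 + (65−40.29)²/40.29 + (34−28.44)²/28.44 + (24−18.96)²/18.96 + (53−42.66)²/42.66 + (27−28.44)²/28.44 + (17−16.59)²/16.59 + (11−30.81)²/30.81
   = 19.9785 + 15.1547 + 1.0870 + 1.3397 + 2.5062 + 0.0729 + 0.0101 + 12.7373
Sum = 52.886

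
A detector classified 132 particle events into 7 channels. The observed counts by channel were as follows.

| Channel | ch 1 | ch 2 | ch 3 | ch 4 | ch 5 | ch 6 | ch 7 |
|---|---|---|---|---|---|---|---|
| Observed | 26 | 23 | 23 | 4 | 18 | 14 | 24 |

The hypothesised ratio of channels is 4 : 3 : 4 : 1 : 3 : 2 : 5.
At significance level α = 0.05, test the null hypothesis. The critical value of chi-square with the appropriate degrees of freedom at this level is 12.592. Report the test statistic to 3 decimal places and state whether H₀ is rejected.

Ratio total = 22. Expected counts: 132×4/22 = 24, 132×3/22 = 18, 132×4/22 = 24, 132×1/22 = 6, 132×3/22 = 18, 132×2/22 = 12, 132×5/22 = 30.
ch 1: (26 − 24)²/24 = 4/24 = 0.1667
ch 2: (23 − 18)²/18 = 25/18 = 1.3889
ch 3: (23 − 24)²/24 = 1/24 = 0.0417
ch 4: (4 − 6)²/6 = 4/6 = 0.6667
ch 5: (18 − 18)²/18 = 0/18 = 0.0000
ch 6: (14 − 12)²/12 = 4/12 = 0.3333
ch 7: (24 − 30)²/30 = 36/30 = 1.2000
Sum = 3.797
df = 6. Since 3.797 < 12.592, we do not reject H₀.

3.797; do not reject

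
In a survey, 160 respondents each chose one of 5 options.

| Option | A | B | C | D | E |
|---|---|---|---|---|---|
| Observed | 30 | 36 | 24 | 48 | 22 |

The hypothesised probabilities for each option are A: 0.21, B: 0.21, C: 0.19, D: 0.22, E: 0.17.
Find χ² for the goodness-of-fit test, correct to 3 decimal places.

7.553

Expected counts E_i = n·p_i: 160×0.21 = 33.6, 160×0.21 = 33.6, 160×0.19 = 30.4, 160×0.22 = 35.2, 160×0.17 = 27.2.
A: (30 − 33.6)²/33.6 = 12.96/33.6 = 0.3857
B: (36 − 33.6)²/33.6 = 5.76/33.6 = 0.1714
C: (24 − 30.4)²/30.4 = 40.96/30.4 = 1.3474
D: (48 − 35.2)²/35.2 = 163.84/35.2 = 4.6545
E: (22 − 27.2)²/27.2 = 27.04/27.2 = 0.9941
Sum = 7.553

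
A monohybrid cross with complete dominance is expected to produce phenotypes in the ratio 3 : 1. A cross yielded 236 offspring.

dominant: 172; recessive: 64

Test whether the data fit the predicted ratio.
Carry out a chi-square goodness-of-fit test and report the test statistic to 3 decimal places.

Ratio total = 4. Expected counts: 236×3/4 = 177, 236×1/4 = 59.
dominant: (172 − 177)²/177 = 25/177 = 0.1412
recessive: (64 − 59)²/59 = 25/59 = 0.4237
Sum = 0.565

0.565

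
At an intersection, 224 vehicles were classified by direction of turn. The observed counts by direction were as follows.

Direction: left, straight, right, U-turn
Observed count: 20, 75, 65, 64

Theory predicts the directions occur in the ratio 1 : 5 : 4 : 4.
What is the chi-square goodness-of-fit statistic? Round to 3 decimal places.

Ratio total = 14. Expected counts: 224×1/14 = 16, 224×5/14 = 80, 224×4/14 = 64, 224×4/14 = 64.
χ² = (20−16)²/16 + (75−80)²/80 + (65−64)²/64 + (64−64)²/64
   = 1.0000 + 0.3125 + 0.0156 + 0.0000
Sum = 1.328

1.328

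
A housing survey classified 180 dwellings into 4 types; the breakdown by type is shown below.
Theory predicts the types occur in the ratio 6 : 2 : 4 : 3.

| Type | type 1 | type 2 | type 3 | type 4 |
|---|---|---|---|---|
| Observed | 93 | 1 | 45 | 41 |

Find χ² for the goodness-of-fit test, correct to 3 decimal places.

Ratio total = 15. Expected counts: 180×6/15 = 72, 180×2/15 = 24, 180×4/15 = 48, 180×3/15 = 36.
type 1: (93 − 72)²/72 = 441/72 = 6.1250
type 2: (1 − 24)²/24 = 529/24 = 22.0417
type 3: (45 − 48)²/48 = 9/48 = 0.1875
type 4: (41 − 36)²/36 = 25/36 = 0.6944
Sum = 29.049

29.049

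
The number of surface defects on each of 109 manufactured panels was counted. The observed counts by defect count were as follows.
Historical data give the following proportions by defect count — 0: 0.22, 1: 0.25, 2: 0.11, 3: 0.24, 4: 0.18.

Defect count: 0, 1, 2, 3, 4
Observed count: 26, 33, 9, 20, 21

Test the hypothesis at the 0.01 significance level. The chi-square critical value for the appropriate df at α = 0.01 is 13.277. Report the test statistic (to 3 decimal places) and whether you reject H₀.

3.677; do not reject

Expected counts E_i = n·p_i: 109×0.22 = 23.98, 109×0.25 = 27.25, 109×0.11 = 11.99, 109×0.24 = 26.16, 109×0.18 = 19.62.
χ² = (26−23.98)²/23.98 + (33−27.25)²/27.25 + (9−11.99)²/11.99 + (20−26.16)²/26.16 + (21−19.62)²/19.62
   = 0.1702 + 1.2133 + 0.7456 + 1.4505 + 0.0971
Sum = 3.677
df = 4. Since 3.677 < 13.277, we do not reject H₀.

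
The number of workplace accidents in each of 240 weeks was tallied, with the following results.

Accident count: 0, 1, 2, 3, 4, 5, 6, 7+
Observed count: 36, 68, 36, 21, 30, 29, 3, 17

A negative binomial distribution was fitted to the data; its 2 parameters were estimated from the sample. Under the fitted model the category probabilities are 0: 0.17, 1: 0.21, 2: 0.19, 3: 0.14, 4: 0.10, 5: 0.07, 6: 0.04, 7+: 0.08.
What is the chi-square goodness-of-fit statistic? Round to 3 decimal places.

28.606

Expected counts E_i = n·p_i: 240×0.17 = 40.8, 240×0.21 = 50.4, 240×0.19 = 45.6, 240×0.14 = 33.6, 240×0.10 = 24, 240×0.07 = 16.8, 240×0.04 = 9.6, 240×0.08 = 19.2.
cat         O        E   (O−E)²/E
0          36     40.8     0.5647
1          68     50.4     6.1460
2          36     45.6     2.0211
3          21     33.6     4.7250
4          30       24     1.5000
5          29     16.8     8.8595
6           3      9.6     4.5375
7+         17     19.2     0.2521
Sum = 28.606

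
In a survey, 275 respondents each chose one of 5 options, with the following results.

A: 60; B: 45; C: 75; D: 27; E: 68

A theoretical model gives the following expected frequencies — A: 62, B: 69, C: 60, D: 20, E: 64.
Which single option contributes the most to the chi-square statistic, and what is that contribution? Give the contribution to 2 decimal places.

cat         O        E   (O−E)²/E
A          60       62      0.065
B          45       69      8.348
C          75       60      3.750
D          27       20      2.450
E          68       64      0.250
The largest term is for B: 8.35.

B, 8.35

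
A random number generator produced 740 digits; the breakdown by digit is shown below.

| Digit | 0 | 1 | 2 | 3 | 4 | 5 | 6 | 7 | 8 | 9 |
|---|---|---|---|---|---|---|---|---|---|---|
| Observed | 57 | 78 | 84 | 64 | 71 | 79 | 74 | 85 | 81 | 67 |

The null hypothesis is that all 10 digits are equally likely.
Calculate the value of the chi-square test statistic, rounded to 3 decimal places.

Expected count for each of the 10 categories: 740/10 = 74.
cat         O        E   (O−E)²/E
0          57       74     3.9054
1          78       74     0.2162
2          84       74     1.3514
3          64       74     1.3514
4          71       74     0.1216
5          79       74     0.3378
6          74       74     0.0000
7          85       74     1.6351
8          81       74     0.6622
9          67       74     0.6622
Sum = 10.243

10.243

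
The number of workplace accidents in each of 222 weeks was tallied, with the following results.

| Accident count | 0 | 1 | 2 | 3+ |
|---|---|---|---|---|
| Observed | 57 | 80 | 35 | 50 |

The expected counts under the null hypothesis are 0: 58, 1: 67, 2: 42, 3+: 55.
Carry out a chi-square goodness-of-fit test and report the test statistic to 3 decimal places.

4.161

cat         O        E   (O−E)²/E
0          57       58     0.0172
1          80       67     2.5224
2          35       42     1.1667
3+         50       55     0.4545
Sum = 4.161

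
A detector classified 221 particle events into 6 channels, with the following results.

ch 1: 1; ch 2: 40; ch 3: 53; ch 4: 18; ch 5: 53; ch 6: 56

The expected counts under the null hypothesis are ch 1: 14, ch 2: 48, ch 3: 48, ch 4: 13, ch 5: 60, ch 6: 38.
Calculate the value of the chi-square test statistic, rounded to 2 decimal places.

25.19

ch 1: (1 − 14)²/14 = 169/14 = 12.071
ch 2: (40 − 48)²/48 = 64/48 = 1.333
ch 3: (53 − 48)²/48 = 25/48 = 0.521
ch 4: (18 − 13)²/13 = 25/13 = 1.923
ch 5: (53 − 60)²/60 = 49/60 = 0.817
ch 6: (56 − 38)²/38 = 324/38 = 8.526
Sum = 25.19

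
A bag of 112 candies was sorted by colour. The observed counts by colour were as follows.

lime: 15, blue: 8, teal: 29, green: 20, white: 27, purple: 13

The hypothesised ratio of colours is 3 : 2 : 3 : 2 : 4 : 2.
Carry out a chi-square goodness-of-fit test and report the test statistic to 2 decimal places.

10.01

Ratio total = 16. Expected counts: 112×3/16 = 21, 112×2/16 = 14, 112×3/16 = 21, 112×2/16 = 14, 112×4/16 = 28, 112×2/16 = 14.
lime: (15 − 21)²/21 = 36/21 = 1.714
blue: (8 − 14)²/14 = 36/14 = 2.571
teal: (29 − 21)²/21 = 64/21 = 3.048
green: (20 − 14)²/14 = 36/14 = 2.571
white: (27 − 28)²/28 = 1/28 = 0.036
purple: (13 − 14)²/14 = 1/14 = 0.071
Sum = 10.01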